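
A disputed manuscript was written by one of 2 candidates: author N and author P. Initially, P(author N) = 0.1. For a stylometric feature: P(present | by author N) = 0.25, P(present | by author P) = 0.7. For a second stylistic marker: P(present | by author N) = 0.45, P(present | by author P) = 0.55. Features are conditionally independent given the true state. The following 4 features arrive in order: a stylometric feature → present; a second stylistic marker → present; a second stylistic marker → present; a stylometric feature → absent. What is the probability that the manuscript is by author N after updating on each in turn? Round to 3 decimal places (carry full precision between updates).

After a stylometric feature='present': P(author N) = 0.25·0.1000 / (0.25·0.1000 + 0.7·0.9000) ≈ 0.0382
After a second stylistic marker='present': P(author N) = 0.45·0.0382 / (0.45·0.0382 + 0.55·0.9618) ≈ 0.0314
After a second stylistic marker='present': P(author N) = 0.45·0.0314 / (0.45·0.0314 + 0.55·0.9686) ≈ 0.0259
After a stylometric feature='absent': P(author N) = 0.75·0.0259 / (0.75·0.0259 + 0.3·0.9741) ≈ 0.0623

0.062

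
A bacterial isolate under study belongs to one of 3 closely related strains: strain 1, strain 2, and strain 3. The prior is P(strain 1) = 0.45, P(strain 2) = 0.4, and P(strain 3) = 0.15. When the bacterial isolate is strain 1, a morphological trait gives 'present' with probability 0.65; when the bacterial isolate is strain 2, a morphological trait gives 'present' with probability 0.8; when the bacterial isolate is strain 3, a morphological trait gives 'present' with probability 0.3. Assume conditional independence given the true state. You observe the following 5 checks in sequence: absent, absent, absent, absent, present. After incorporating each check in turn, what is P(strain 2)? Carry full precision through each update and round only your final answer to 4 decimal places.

0.0326

Each posterior becomes the prior for the next update.
After 'absent': normaliser = 0.35·0.4500 + 0.2·0.4000 + 0.7·0.1500; P(strain 1) ≈ 0.4599, P(strain 2) ≈ 0.2336, P(strain 3) ≈ 0.3066
After 'absent': normaliser = 0.35·0.4599 + 0.2·0.2336 + 0.7·0.3066; P(strain 1) ≈ 0.3812, P(strain 2) ≈ 0.1106, P(strain 3) ≈ 0.5082
After 'absent': normaliser = 0.35·0.3812 + 0.2·0.1106 + 0.7·0.5082; P(strain 1) ≈ 0.2609, P(strain 2) ≈ 0.0433, P(strain 3) ≈ 0.6958
After 'absent': normaliser = 0.35·0.2609 + 0.2·0.0433 + 0.7·0.6958; P(strain 1) ≈ 0.1556, P(strain 2) ≈ 0.0147, P(strain 3) ≈ 0.8297
After 'present': normaliser = 0.65·0.1556 + 0.8·0.0147 + 0.3·0.8297; P(strain 1) ≈ 0.2795, P(strain 2) ≈ 0.0326, P(strain 3) ≈ 0.6879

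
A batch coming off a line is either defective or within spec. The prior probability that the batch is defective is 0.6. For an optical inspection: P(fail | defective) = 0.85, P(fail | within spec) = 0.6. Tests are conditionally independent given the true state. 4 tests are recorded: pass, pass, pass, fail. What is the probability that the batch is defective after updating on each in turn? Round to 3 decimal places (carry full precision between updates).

After 'pass': P(defective) = 0.15·0.6000 / (0.15·0.6000 + 0.4·0.4000) ≈ 0.3600
After 'pass': P(defective) = 0.15·0.3600 / (0.15·0.3600 + 0.4·0.6400) ≈ 0.1742
After 'pass': P(defective) = 0.15·0.1742 / (0.15·0.1742 + 0.4·0.8258) ≈ 0.0733
After 'fail': P(defective) = 0.85·0.0733 / (0.85·0.0733 + 0.6·0.9267) ≈ 0.1008

0.101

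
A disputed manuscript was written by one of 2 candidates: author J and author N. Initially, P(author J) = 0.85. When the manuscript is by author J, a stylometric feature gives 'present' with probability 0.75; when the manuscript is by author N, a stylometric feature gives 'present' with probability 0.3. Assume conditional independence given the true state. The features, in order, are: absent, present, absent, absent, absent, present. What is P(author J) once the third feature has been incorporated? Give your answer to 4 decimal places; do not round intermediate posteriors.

0.6437

After 'absent': P(author J) = 0.25·0.8500 / (0.25·0.8500 + 0.7·0.1500) ≈ 0.6693
After 'present': P(author J) = 0.75·0.6693 / (0.75·0.6693 + 0.3·0.3307) ≈ 0.8350
After 'absent': P(author J) = 0.25·0.8350 / (0.25·0.8350 + 0.7·0.1650) ≈ 0.6437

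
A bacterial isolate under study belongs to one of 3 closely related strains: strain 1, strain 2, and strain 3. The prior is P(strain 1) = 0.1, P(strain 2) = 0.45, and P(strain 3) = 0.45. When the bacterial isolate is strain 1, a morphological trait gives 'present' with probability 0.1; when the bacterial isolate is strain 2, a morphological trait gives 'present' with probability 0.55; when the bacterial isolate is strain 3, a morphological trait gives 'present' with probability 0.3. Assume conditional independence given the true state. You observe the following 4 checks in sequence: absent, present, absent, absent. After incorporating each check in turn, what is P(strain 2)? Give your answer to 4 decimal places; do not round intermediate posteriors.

0.2962

Apply Bayes' rule sequentially, carrying P(strain 2) forward.
After 'absent': normaliser = 0.9·0.1000 + 0.45·0.4500 + 0.7·0.4500; P(strain 1) ≈ 0.1481, P(strain 2) ≈ 0.3333, P(strain 3) ≈ 0.5185
After 'present': normaliser = 0.1·0.1481 + 0.55·0.3333 + 0.3·0.5185; P(strain 1) ≈ 0.0419, P(strain 2) ≈ 0.5183, P(strain 3) ≈ 0.4398
After 'absent': normaliser = 0.9·0.0419 + 0.45·0.5183 + 0.7·0.4398; P(strain 1) ≈ 0.0651, P(strain 2) ≈ 0.4030, P(strain 3) ≈ 0.5319
After 'absent': normaliser = 0.9·0.0651 + 0.45·0.4030 + 0.7·0.5319; P(strain 1) ≈ 0.0957, P(strain 2) ≈ 0.2962, P(strain 3) ≈ 0.6081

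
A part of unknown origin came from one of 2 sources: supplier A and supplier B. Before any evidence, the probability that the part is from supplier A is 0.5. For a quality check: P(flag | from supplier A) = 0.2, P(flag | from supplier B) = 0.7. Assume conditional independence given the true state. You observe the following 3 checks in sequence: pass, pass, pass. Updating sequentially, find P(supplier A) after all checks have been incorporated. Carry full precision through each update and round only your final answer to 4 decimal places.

0.9499

Each posterior becomes the prior for the next update.
After 'pass': P(supplier A) = 0.8·0.5000 / (0.8·0.5000 + 0.3·0.5000) ≈ 0.7273
After 'pass': P(supplier A) = 0.8·0.7273 / (0.8·0.7273 + 0.3·0.2727) ≈ 0.8767
After 'pass': P(supplier A) = 0.8·0.8767 / (0.8·0.8767 + 0.3·0.1233) ≈ 0.9499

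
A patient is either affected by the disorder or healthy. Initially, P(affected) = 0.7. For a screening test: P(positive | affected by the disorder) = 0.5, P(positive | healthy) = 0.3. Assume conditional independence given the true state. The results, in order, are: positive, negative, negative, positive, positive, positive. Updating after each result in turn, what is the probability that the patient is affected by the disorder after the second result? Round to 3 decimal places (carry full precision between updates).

0.735

After 'positive': P(affected) = 0.5·0.7000 / (0.5·0.7000 + 0.3·0.3000) ≈ 0.7955
After 'negative': P(affected) = 0.5·0.7955 / (0.5·0.7955 + 0.7·0.2045) ≈ 0.7353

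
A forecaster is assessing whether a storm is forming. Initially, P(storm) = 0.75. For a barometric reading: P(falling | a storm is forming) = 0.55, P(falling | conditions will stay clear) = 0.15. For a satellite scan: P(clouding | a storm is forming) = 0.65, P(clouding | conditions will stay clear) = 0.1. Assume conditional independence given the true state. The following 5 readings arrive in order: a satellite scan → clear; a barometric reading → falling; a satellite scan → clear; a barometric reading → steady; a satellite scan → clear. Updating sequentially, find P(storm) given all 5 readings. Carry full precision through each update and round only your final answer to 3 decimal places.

Apply Bayes' rule sequentially, carrying P(storm) forward.
After a satellite scan='clear': P(storm) = 0.35·0.7500 / (0.35·0.7500 + 0.9·0.2500) ≈ 0.5385
After a barometric reading='falling': P(storm) = 0.55·0.5385 / (0.55·0.5385 + 0.15·0.4615) ≈ 0.8105
After a satellite scan='clear': P(storm) = 0.35·0.8105 / (0.35·0.8105 + 0.9·0.1895) ≈ 0.6246
After a barometric reading='steady': P(storm) = 0.45·0.6246 / (0.45·0.6246 + 0.85·0.3754) ≈ 0.4683
After a satellite scan='clear': P(storm) = 0.35·0.4683 / (0.35·0.4683 + 0.9·0.5317) ≈ 0.2551

0.255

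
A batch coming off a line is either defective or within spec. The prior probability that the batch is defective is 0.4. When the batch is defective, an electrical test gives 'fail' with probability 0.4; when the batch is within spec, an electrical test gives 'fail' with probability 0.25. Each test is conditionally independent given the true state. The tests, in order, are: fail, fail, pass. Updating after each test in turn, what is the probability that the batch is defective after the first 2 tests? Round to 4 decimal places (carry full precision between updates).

After 'fail': P(defective) = 0.4·0.4000 / (0.4·0.4000 + 0.25·0.6000) ≈ 0.5161
After 'fail': P(defective) = 0.4·0.5161 / (0.4·0.5161 + 0.25·0.4839) ≈ 0.6305

0.6305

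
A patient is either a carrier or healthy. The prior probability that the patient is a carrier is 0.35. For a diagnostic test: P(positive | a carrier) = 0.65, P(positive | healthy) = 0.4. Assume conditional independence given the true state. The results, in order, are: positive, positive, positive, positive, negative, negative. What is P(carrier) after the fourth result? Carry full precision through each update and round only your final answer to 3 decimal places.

After 'positive': P(carrier) = 0.65·0.3500 / (0.65·0.3500 + 0.4·0.6500) ≈ 0.4667
After 'positive': P(carrier) = 0.65·0.4667 / (0.65·0.4667 + 0.4·0.5333) ≈ 0.5871
After 'positive': P(carrier) = 0.65·0.5871 / (0.65·0.5871 + 0.4·0.4129) ≈ 0.6979
After 'positive': P(carrier) = 0.65·0.6979 / (0.65·0.6979 + 0.4·0.3021) ≈ 0.7897

0.790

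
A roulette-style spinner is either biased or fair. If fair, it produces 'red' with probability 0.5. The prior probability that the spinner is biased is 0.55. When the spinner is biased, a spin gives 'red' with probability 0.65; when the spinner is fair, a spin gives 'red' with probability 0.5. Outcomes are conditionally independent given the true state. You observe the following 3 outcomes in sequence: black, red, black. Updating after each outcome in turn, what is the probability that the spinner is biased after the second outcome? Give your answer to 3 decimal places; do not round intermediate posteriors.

0.527

After 'black': P(biased) = 0.35·0.5500 / (0.35·0.5500 + 0.5·0.4500) ≈ 0.4611
After 'red': P(biased) = 0.65·0.4611 / (0.65·0.4611 + 0.5·0.5389) ≈ 0.5266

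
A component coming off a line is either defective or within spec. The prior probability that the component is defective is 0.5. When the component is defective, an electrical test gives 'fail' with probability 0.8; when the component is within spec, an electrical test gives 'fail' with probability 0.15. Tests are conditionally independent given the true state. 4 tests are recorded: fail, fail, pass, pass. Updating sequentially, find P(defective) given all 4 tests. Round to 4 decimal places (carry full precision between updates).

0.6116

After 'fail': P(defective) = 0.8·0.5000 / (0.8·0.5000 + 0.15·0.5000) ≈ 0.8421
After 'fail': P(defective) = 0.8·0.8421 / (0.8·0.8421 + 0.15·0.1579) ≈ 0.9660
After 'pass': P(defective) = 0.2·0.9660 / (0.2·0.9660 + 0.85·0.0340) ≈ 0.8700
After 'pass': P(defective) = 0.2·0.8700 / (0.2·0.8700 + 0.85·0.1300) ≈ 0.6116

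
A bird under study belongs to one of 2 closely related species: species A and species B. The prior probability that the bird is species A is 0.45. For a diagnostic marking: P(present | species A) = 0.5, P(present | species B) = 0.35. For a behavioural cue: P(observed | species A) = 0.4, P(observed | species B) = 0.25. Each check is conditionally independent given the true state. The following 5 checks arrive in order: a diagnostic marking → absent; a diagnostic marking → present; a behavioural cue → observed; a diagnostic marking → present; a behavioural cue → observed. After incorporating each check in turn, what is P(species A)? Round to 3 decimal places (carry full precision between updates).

0.767

Apply Bayes' rule sequentially, carrying P(species A) forward.
After a diagnostic marking='absent': P(species A) = 0.5·0.4500 / (0.5·0.4500 + 0.65·0.5500) ≈ 0.3863
After a diagnostic marking='present': P(species A) = 0.5·0.3863 / (0.5·0.3863 + 0.35·0.6137) ≈ 0.4734
After a behavioural cue='observed': P(species A) = 0.4·0.4734 / (0.4·0.4734 + 0.25·0.5266) ≈ 0.5899
After a diagnostic marking='present': P(species A) = 0.5·0.5899 / (0.5·0.5899 + 0.35·0.4101) ≈ 0.6727
After a behavioural cue='observed': P(species A) = 0.4·0.6727 / (0.4·0.6727 + 0.25·0.3273) ≈ 0.7668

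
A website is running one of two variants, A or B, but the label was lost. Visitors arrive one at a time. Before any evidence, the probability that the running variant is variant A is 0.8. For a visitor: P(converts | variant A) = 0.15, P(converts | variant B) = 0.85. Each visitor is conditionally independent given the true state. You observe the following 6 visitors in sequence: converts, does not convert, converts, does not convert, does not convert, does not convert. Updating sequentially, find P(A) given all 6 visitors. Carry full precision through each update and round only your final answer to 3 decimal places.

0.992

After 'converts': P(A) = 0.15·0.8000 / (0.15·0.8000 + 0.85·0.2000) ≈ 0.4138
After 'does not convert': P(A) = 0.85·0.4138 / (0.85·0.4138 + 0.15·0.5862) ≈ 0.8000
After 'converts': P(A) = 0.15·0.8000 / (0.15·0.8000 + 0.85·0.2000) ≈ 0.4138
After 'does not convert': P(A) = 0.85·0.4138 / (0.85·0.4138 + 0.15·0.5862) ≈ 0.8000
After 'does not convert': P(A) = 0.85·0.8000 / (0.85·0.8000 + 0.15·0.2000) ≈ 0.9577
After 'does not convert': P(A) = 0.85·0.9577 / (0.85·0.9577 + 0.15·0.0423) ≈ 0.9923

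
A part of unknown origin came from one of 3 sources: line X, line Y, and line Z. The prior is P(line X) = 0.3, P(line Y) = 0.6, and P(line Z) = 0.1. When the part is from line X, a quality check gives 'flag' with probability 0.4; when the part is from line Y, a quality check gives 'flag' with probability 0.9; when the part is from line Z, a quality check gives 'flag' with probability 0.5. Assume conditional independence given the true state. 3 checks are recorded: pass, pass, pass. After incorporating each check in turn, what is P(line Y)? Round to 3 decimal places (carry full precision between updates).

0.008

After 'pass': normaliser = 0.6·0.3000 + 0.1·0.6000 + 0.5·0.1000; P(line X) ≈ 0.6207, P(line Y) ≈ 0.2069, P(line Z) ≈ 0.1724
After 'pass': normaliser = 0.6·0.6207 + 0.1·0.2069 + 0.5·0.1724; P(line X) ≈ 0.7770, P(line Y) ≈ 0.0432, P(line Z) ≈ 0.1799
After 'pass': normaliser = 0.6·0.7770 + 0.1·0.0432 + 0.5·0.1799; P(line X) ≈ 0.8318, P(line Y) ≈ 0.0077, P(line Z) ≈ 0.1605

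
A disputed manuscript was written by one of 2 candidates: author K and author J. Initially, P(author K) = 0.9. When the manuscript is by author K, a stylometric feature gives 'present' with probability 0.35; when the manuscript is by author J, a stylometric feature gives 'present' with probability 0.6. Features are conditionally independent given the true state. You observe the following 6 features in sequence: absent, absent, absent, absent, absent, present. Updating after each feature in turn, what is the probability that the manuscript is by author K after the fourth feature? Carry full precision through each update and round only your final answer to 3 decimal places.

0.984

After 'absent': P(author K) = 0.65·0.9000 / (0.65·0.9000 + 0.4·0.1000) ≈ 0.9360
After 'absent': P(author K) = 0.65·0.9360 / (0.65·0.9360 + 0.4·0.0640) ≈ 0.9596
After 'absent': P(author K) = 0.65·0.9596 / (0.65·0.9596 + 0.4·0.0404) ≈ 0.9748
After 'absent': P(author K) = 0.65·0.9748 / (0.65·0.9748 + 0.4·0.0252) ≈ 0.9843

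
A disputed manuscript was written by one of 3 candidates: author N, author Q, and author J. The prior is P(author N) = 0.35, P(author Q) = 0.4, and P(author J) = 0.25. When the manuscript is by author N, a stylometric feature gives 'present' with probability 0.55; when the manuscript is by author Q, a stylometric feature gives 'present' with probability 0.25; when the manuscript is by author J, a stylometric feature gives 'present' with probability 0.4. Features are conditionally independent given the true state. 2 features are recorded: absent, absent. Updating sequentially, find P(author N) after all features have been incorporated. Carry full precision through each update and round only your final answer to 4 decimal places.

0.1837

Each posterior becomes the prior for the next update.
After 'absent': normaliser = 0.45·0.3500 + 0.75·0.4000 + 0.6·0.2500; P(author N) ≈ 0.2593, P(author Q) ≈ 0.4938, P(author J) ≈ 0.2469
After 'absent': normaliser = 0.45·0.2593 + 0.75·0.4938 + 0.6·0.2469; P(author N) ≈ 0.1837, P(author Q) ≈ 0.5831, P(author J) ≈ 0.2332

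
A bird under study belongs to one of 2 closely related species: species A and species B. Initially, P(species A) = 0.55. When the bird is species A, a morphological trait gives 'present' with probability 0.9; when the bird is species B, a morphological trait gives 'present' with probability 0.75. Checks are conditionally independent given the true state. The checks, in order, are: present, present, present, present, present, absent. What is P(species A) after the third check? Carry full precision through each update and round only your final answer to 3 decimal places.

Apply Bayes' rule sequentially, carrying P(species A) forward.
After 'present': P(species A) = 0.9·0.5500 / (0.9·0.5500 + 0.75·0.4500) ≈ 0.5946
After 'present': P(species A) = 0.9·0.5946 / (0.9·0.5946 + 0.75·0.4054) ≈ 0.6377
After 'present': P(species A) = 0.9·0.6377 / (0.9·0.6377 + 0.75·0.3623) ≈ 0.6787

0.679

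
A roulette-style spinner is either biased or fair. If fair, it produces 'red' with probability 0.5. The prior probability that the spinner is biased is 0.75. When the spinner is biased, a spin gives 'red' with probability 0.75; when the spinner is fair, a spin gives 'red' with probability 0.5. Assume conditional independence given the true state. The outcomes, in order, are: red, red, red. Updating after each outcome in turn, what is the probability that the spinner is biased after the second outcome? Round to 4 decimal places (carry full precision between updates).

0.8710

Apply Bayes' rule sequentially, carrying P(biased) forward.
After 'red': P(biased) = 0.75·0.7500 / (0.75·0.7500 + 0.5·0.2500) ≈ 0.8182
After 'red': P(biased) = 0.75·0.8182 / (0.75·0.8182 + 0.5·0.1818) ≈ 0.8710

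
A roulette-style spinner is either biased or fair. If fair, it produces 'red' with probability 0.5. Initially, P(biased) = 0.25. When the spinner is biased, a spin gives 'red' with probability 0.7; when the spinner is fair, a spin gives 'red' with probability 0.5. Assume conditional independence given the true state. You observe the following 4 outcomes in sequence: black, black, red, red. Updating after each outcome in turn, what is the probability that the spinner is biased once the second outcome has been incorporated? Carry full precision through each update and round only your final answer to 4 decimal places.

After 'black': P(biased) = 0.3·0.2500 / (0.3·0.2500 + 0.5·0.7500) ≈ 0.1667
After 'black': P(biased) = 0.3·0.1667 / (0.3·0.1667 + 0.5·0.8333) ≈ 0.1071

0.1071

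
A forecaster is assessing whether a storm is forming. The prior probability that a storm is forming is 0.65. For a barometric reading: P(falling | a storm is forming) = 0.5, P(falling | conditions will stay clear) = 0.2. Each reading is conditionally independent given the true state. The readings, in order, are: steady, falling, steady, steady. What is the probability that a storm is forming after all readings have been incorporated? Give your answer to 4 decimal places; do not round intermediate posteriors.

0.5313

After 'steady': P(storm) = 0.5·0.6500 / (0.5·0.6500 + 0.8·0.3500) ≈ 0.5372
After 'falling': P(storm) = 0.5·0.5372 / (0.5·0.5372 + 0.2·0.4628) ≈ 0.7437
After 'steady': P(storm) = 0.5·0.7437 / (0.5·0.7437 + 0.8·0.2563) ≈ 0.6446
After 'steady': P(storm) = 0.5·0.6446 / (0.5·0.6446 + 0.8·0.3554) ≈ 0.5313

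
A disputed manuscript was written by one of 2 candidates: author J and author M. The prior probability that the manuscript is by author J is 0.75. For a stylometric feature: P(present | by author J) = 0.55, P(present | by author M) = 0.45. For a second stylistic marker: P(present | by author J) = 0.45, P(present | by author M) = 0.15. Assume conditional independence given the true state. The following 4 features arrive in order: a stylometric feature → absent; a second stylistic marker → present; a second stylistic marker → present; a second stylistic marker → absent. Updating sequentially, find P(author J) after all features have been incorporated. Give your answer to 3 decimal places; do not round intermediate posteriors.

0.935

Each posterior becomes the prior for the next update.
After a stylometric feature='absent': P(author J) = 0.45·0.7500 / (0.45·0.7500 + 0.55·0.2500) ≈ 0.7105
After a second stylistic marker='present': P(author J) = 0.45·0.7105 / (0.45·0.7105 + 0.15·0.2895) ≈ 0.8804
After a second stylistic marker='present': P(author J) = 0.45·0.8804 / (0.45·0.8804 + 0.15·0.1196) ≈ 0.9567
After a second stylistic marker='absent': P(author J) = 0.55·0.9567 / (0.55·0.9567 + 0.85·0.0433) ≈ 0.9346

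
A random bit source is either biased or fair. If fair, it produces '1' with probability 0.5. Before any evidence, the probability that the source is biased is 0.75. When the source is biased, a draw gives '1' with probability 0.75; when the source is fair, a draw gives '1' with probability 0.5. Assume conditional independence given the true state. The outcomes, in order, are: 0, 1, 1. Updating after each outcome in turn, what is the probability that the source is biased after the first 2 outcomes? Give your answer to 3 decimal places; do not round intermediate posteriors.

Each posterior becomes the prior for the next update.
After '0': P(biased) = 0.25·0.7500 / (0.25·0.7500 + 0.5·0.2500) ≈ 0.6000
After '1': P(biased) = 0.75·0.6000 / (0.75·0.6000 + 0.5·0.4000) ≈ 0.6923

0.692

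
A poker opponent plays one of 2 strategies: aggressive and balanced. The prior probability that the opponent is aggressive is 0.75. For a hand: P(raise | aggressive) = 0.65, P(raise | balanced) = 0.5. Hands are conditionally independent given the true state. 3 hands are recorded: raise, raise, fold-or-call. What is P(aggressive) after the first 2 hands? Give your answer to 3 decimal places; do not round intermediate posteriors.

0.835

After 'raise': P(aggressive) = 0.65·0.7500 / (0.65·0.7500 + 0.5·0.2500) ≈ 0.7959
After 'raise': P(aggressive) = 0.65·0.7959 / (0.65·0.7959 + 0.5·0.2041) ≈ 0.8353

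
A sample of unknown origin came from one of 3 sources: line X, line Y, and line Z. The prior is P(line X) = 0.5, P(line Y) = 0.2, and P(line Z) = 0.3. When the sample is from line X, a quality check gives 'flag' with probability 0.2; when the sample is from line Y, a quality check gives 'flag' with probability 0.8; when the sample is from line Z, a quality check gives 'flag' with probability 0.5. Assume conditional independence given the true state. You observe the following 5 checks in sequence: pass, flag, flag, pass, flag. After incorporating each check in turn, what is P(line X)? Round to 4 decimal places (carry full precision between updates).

Apply Bayes' rule sequentially, carrying P(line X) forward.
After 'pass': normaliser = 0.8·0.5000 + 0.2·0.2000 + 0.5·0.3000; P(line X) ≈ 0.6780, P(line Y) ≈ 0.0678, P(line Z) ≈ 0.2542
After 'flag': normaliser = 0.2·0.6780 + 0.8·0.0678 + 0.5·0.2542; P(line X) ≈ 0.4278, P(line Y) ≈ 0.1711, P(line Z) ≈ 0.4011
After 'flag': normaliser = 0.2·0.4278 + 0.8·0.1711 + 0.5·0.4011; P(line X) ≈ 0.2023, P(line Y) ≈ 0.3236, P(line Z) ≈ 0.4741
After 'pass': normaliser = 0.8·0.2023 + 0.2·0.3236 + 0.5·0.4741; P(line X) ≈ 0.3491, P(line Y) ≈ 0.1396, P(line Z) ≈ 0.5113
After 'flag': normaliser = 0.2·0.3491 + 0.8·0.1396 + 0.5·0.5113; P(line X) ≈ 0.1597, P(line Y) ≈ 0.2555, P(line Z) ≈ 0.5848

0.1597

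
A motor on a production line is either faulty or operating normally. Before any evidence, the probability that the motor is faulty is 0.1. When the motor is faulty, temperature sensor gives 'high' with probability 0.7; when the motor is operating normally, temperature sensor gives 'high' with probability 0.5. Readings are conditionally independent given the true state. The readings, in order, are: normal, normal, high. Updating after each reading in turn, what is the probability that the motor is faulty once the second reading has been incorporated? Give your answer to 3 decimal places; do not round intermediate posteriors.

After 'normal': P(faulty) = 0.3·0.1000 / (0.3·0.1000 + 0.5·0.9000) ≈ 0.0625
After 'normal': P(faulty) = 0.3·0.0625 / (0.3·0.0625 + 0.5·0.9375) ≈ 0.0385

0.038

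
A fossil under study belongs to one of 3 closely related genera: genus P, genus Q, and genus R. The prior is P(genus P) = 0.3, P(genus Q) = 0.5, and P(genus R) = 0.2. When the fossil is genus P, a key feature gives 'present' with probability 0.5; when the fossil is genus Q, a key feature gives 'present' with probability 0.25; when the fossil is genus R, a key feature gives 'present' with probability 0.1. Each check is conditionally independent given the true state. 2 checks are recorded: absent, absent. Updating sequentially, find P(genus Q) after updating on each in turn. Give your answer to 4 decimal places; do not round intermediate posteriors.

Apply Bayes' rule sequentially, carrying P(genus Q) forward.
After 'absent': normaliser = 0.5·0.3000 + 0.75·0.5000 + 0.9·0.2000; P(genus P) ≈ 0.2128, P(genus Q) ≈ 0.5319, P(genus R) ≈ 0.2553
After 'absent': normaliser = 0.5·0.2128 + 0.75·0.5319 + 0.9·0.2553; P(genus P) ≈ 0.1447, P(genus Q) ≈ 0.5427, P(genus R) ≈ 0.3126

0.5427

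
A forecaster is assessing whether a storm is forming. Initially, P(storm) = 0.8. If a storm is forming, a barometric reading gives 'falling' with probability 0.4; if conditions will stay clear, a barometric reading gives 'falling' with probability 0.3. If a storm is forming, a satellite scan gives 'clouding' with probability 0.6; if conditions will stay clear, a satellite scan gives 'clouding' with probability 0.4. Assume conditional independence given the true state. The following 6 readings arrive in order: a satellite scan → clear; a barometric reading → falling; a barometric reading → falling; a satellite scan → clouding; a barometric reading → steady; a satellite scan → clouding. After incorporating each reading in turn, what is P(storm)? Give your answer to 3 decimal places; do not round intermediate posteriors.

Each posterior becomes the prior for the next update.
After a satellite scan='clear': P(storm) = 0.4·0.8000 / (0.4·0.8000 + 0.6·0.2000) ≈ 0.7273
After a barometric reading='falling': P(storm) = 0.4·0.7273 / (0.4·0.7273 + 0.3·0.2727) ≈ 0.7805
After a barometric reading='falling': P(storm) = 0.4·0.7805 / (0.4·0.7805 + 0.3·0.2195) ≈ 0.8258
After a satellite scan='clouding': P(storm) = 0.6·0.8258 / (0.6·0.8258 + 0.4·0.1742) ≈ 0.8767
After a barometric reading='steady': P(storm) = 0.6·0.8767 / (0.6·0.8767 + 0.7·0.1233) ≈ 0.8591
After a satellite scan='clouding': P(storm) = 0.6·0.8591 / (0.6·0.8591 + 0.4·0.1409) ≈ 0.9014

0.901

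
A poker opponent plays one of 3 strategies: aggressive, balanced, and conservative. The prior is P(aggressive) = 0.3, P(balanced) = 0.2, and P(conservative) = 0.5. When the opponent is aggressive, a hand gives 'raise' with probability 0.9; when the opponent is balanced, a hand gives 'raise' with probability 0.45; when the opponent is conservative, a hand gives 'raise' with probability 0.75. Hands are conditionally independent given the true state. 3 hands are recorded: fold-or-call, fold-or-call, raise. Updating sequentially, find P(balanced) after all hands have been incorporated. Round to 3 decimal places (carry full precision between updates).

After 'fold-or-call': normaliser = 0.1·0.3000 + 0.55·0.2000 + 0.25·0.5000; P(aggressive) ≈ 0.1132, P(balanced) ≈ 0.4151, P(conservative) ≈ 0.4717
After 'fold-or-call': normaliser = 0.1·0.1132 + 0.55·0.4151 + 0.25·0.4717; P(aggressive) ≈ 0.0317, P(balanced) ≈ 0.6385, P(conservative) ≈ 0.3298
After 'raise': normaliser = 0.9·0.0317 + 0.45·0.6385 + 0.75·0.3298; P(aggressive) ≈ 0.0506, P(balanced) ≈ 0.5102, P(conservative) ≈ 0.4392

0.510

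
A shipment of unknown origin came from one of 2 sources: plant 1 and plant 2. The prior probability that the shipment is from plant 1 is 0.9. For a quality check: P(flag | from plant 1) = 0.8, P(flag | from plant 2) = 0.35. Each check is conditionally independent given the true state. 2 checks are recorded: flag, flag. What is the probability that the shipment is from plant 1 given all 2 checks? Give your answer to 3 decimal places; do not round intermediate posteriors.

After 'flag': P(plant 1) = 0.8·0.9000 / (0.8·0.9000 + 0.35·0.1000) ≈ 0.9536
After 'flag': P(plant 1) = 0.8·0.9536 / (0.8·0.9536 + 0.35·0.0464) ≈ 0.9792

0.979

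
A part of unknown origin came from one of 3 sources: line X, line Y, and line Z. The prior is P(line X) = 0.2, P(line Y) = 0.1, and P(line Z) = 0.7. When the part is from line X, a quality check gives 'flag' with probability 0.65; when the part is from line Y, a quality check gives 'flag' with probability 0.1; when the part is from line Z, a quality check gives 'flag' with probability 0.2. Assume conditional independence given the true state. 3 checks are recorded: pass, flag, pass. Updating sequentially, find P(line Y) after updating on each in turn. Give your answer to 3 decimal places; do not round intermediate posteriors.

0.071

After 'pass': normaliser = 0.35·0.2000 + 0.9·0.1000 + 0.8·0.7000; P(line X) ≈ 0.0972, P(line Y) ≈ 0.1250, P(line Z) ≈ 0.7778
After 'flag': normaliser = 0.65·0.0972 + 0.1·0.1250 + 0.2·0.7778; P(line X) ≈ 0.2733, P(line Y) ≈ 0.0541, P(line Z) ≈ 0.6727
After 'pass': normaliser = 0.35·0.2733 + 0.9·0.0541 + 0.8·0.6727; P(line X) ≈ 0.1402, P(line Y) ≈ 0.0713, P(line Z) ≈ 0.7886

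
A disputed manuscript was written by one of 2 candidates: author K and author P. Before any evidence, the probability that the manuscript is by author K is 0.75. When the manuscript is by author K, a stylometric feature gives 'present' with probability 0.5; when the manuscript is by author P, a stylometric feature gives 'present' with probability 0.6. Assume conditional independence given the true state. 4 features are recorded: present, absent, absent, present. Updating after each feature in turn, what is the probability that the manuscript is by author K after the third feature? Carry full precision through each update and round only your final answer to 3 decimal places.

0.796

After 'present': P(author K) = 0.5·0.7500 / (0.5·0.7500 + 0.6·0.2500) ≈ 0.7143
After 'absent': P(author K) = 0.5·0.7143 / (0.5·0.7143 + 0.4·0.2857) ≈ 0.7576
After 'absent': P(author K) = 0.5·0.7576 / (0.5·0.7576 + 0.4·0.2424) ≈ 0.7962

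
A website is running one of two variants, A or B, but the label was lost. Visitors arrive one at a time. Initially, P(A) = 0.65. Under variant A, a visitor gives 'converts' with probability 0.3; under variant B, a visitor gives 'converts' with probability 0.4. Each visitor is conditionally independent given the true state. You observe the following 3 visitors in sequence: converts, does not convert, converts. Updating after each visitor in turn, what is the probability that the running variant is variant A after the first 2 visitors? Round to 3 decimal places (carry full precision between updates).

Apply Bayes' rule sequentially, carrying P(A) forward.
After 'converts': P(A) = 0.3·0.6500 / (0.3·0.6500 + 0.4·0.3500) ≈ 0.5821
After 'does not convert': P(A) = 0.7·0.5821 / (0.7·0.5821 + 0.6·0.4179) ≈ 0.6190

0.619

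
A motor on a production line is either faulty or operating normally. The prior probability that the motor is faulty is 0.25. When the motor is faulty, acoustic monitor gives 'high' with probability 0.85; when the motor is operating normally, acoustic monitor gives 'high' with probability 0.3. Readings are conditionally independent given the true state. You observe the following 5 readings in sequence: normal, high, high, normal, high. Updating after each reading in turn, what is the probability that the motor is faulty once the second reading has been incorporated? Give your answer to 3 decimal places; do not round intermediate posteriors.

0.168

After 'normal': P(faulty) = 0.15·0.2500 / (0.15·0.2500 + 0.7·0.7500) ≈ 0.0667
After 'high': P(faulty) = 0.85·0.0667 / (0.85·0.0667 + 0.3·0.9333) ≈ 0.1683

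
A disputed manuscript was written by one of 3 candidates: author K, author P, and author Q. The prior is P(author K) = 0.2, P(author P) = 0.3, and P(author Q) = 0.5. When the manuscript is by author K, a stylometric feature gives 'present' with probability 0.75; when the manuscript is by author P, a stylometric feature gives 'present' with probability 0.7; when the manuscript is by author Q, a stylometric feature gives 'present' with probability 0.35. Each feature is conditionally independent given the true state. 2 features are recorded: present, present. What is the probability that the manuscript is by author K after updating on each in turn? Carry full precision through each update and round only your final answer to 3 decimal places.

After 'present': normaliser = 0.75·0.2000 + 0.7·0.3000 + 0.35·0.5000; P(author K) ≈ 0.2804, P(author P) ≈ 0.3925, P(author Q) ≈ 0.3271
After 'present': normaliser = 0.75·0.2804 + 0.7·0.3925 + 0.35·0.3271; P(author K) ≈ 0.3507, P(author P) ≈ 0.4583, P(author Q) ≈ 0.1910

0.351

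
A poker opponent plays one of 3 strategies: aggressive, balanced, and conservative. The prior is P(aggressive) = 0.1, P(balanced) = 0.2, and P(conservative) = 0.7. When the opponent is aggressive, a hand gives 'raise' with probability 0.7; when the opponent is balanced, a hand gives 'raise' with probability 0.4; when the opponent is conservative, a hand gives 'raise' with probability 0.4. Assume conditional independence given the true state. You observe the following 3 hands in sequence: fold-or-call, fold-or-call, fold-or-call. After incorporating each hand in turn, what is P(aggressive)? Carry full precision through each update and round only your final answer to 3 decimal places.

After 'fold-or-call': normaliser = 0.3·0.1000 + 0.6·0.2000 + 0.6·0.7000; P(aggressive) ≈ 0.0526, P(balanced) ≈ 0.2105, P(conservative) ≈ 0.7368
After 'fold-or-call': normaliser = 0.3·0.0526 + 0.6·0.2105 + 0.6·0.7368; P(aggressive) ≈ 0.0270, P(balanced) ≈ 0.2162, P(conservative) ≈ 0.7568
After 'fold-or-call': normaliser = 0.3·0.0270 + 0.6·0.2162 + 0.6·0.7568; P(aggressive) ≈ 0.0137, P(balanced) ≈ 0.2192, P(conservative) ≈ 0.7671

0.014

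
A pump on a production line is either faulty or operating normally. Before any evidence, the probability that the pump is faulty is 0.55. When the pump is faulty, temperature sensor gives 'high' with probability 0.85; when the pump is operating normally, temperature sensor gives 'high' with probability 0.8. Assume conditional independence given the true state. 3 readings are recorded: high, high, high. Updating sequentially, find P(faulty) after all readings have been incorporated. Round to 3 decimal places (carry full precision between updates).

Apply Bayes' rule sequentially, carrying P(faulty) forward.
After 'high': P(faulty) = 0.85·0.5500 / (0.85·0.5500 + 0.8·0.4500) ≈ 0.5650
After 'high': P(faulty) = 0.85·0.5650 / (0.85·0.5650 + 0.8·0.4350) ≈ 0.5798
After 'high': P(faulty) = 0.85·0.5798 / (0.85·0.5798 + 0.8·0.4202) ≈ 0.5945

0.594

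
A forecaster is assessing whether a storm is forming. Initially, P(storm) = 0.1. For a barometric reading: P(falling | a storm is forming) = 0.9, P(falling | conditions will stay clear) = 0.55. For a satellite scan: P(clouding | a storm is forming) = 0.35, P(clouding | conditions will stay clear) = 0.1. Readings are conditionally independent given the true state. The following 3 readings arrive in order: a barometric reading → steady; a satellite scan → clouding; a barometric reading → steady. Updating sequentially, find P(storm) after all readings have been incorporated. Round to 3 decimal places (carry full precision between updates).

After a barometric reading='steady': P(storm) = 0.1·0.1000 / (0.1·0.1000 + 0.45·0.9000) ≈ 0.0241
After a satellite scan='clouding': P(storm) = 0.35·0.0241 / (0.35·0.0241 + 0.1·0.9759) ≈ 0.0795
After a barometric reading='steady': P(storm) = 0.1·0.0795 / (0.1·0.0795 + 0.45·0.9205) ≈ 0.0188

0.019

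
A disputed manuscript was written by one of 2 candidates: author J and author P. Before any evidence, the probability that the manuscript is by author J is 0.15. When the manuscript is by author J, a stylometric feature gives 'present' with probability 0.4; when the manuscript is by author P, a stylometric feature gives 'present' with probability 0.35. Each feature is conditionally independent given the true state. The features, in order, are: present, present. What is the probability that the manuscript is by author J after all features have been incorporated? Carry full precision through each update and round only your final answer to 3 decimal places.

After 'present': P(author J) = 0.4·0.1500 / (0.4·0.1500 + 0.35·0.8500) ≈ 0.1678
After 'present': P(author J) = 0.4·0.1678 / (0.4·0.1678 + 0.35·0.8322) ≈ 0.1873

0.187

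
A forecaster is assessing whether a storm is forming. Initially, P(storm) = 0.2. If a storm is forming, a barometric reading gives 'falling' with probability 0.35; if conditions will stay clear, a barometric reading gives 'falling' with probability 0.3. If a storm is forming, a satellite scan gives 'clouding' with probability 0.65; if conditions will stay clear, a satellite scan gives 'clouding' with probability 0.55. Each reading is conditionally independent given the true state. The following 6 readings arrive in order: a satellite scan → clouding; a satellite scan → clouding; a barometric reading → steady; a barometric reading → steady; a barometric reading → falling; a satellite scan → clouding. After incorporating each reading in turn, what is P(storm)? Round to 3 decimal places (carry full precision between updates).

0.293

Apply Bayes' rule sequentially, carrying P(storm) forward.
After a satellite scan='clouding': P(storm) = 0.65·0.2000 / (0.65·0.2000 + 0.55·0.8000) ≈ 0.2281
After a satellite scan='clouding': P(storm) = 0.65·0.2281 / (0.65·0.2281 + 0.55·0.7719) ≈ 0.2588
After a barometric reading='steady': P(storm) = 0.65·0.2588 / (0.65·0.2588 + 0.7·0.7412) ≈ 0.2448
After a barometric reading='steady': P(storm) = 0.65·0.2448 / (0.65·0.2448 + 0.7·0.7552) ≈ 0.2314
After a barometric reading='falling': P(storm) = 0.35·0.2314 / (0.35·0.2314 + 0.3·0.7686) ≈ 0.2599
After a satellite scan='clouding': P(storm) = 0.65·0.2599 / (0.65·0.2599 + 0.55·0.7401) ≈ 0.2933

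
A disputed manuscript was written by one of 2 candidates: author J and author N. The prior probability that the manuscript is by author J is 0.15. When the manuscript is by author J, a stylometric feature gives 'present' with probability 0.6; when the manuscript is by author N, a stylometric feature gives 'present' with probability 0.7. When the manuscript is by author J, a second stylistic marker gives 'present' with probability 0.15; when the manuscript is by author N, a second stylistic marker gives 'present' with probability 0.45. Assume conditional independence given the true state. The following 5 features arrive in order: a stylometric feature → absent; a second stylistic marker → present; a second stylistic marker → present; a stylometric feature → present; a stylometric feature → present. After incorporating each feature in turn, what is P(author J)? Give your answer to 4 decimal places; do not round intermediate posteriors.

After a stylometric feature='absent': P(author J) = 0.4·0.1500 / (0.4·0.1500 + 0.3·0.8500) ≈ 0.1905
After a second stylistic marker='present': P(author J) = 0.15·0.1905 / (0.15·0.1905 + 0.45·0.8095) ≈ 0.0727
After a second stylistic marker='present': P(author J) = 0.15·0.0727 / (0.15·0.0727 + 0.45·0.9273) ≈ 0.0255
After a stylometric feature='present': P(author J) = 0.6·0.0255 / (0.6·0.0255 + 0.7·0.9745) ≈ 0.0219
After a stylometric feature='present': P(author J) = 0.6·0.0219 / (0.6·0.0219 + 0.7·0.9781) ≈ 0.0188

0.0188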